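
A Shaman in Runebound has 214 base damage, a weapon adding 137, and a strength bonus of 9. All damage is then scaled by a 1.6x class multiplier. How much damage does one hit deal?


Sum base + weapon + str = 214 + 137 + 9 = 360
Multiply by 1.6:
360 * 1.6 = 576.0

576.0 damage


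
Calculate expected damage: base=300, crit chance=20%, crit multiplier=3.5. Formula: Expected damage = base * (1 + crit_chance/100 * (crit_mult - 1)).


E[dmg] = base * (1 + crit_chance * (crit_mult - 1))
cc as decimal = 20/100 = 0.2
cm - 1 = 3.5 - 1 = 2.5
Bonus factor = 0.2 * 2.5 = 0.5
Total multiplier = 1 + 0.5 = 1.5
Expected damage = 300 * 1.5 = 450.00

450.00 damage


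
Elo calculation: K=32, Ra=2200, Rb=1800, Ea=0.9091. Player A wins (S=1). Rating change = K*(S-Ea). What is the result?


Elo update: delta = K * (S - Ea), where S = 1 (wins)
S - Ea = 1 - 0.9091 = 0.0909
Rating change = 32 * 0.0909
= 2.91

2.91 rating points


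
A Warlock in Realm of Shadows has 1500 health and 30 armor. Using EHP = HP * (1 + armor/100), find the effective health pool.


EHP = 1500 * (1 + 30/100)
= 1500 * (1 + 0.3)
= 1500 * 1.3
= 1950.0

1950.0 EHP


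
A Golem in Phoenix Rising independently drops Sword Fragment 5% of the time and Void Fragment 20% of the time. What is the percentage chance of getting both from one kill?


For independent events, P(both) = P(A) * P(B)
= 5% * 20%
= 100 / 100 %
= 1.0%

1.0%


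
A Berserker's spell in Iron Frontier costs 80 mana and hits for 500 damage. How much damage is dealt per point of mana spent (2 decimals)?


Efficiency = damage / mana
= 500 / 80
= 6.25

6.25 dmg/mana


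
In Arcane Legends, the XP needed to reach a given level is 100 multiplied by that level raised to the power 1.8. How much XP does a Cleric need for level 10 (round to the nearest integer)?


XP = 100 * level^1.8
Substitute level = 10:
XP = 100 * 10^1.8
= 100 * 63.0957
= 6310

6310 XP


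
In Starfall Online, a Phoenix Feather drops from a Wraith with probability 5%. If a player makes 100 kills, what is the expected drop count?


Expected drops = kills * (drop_rate / 100)
= 100 * (5 / 100)
= 100 * 0.05
= 5.0

5.0 drops


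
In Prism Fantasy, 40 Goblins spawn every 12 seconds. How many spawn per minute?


Spawns per minute = count * (60 / interval)
= 40 * (60 / 12)
= 40 * 5.0
= 200.0

200.0 per minute


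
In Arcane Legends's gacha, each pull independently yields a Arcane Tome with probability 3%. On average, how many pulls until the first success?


Expected pulls for a geometric distribution = 1/p = 100 / rate%
= 100 / 3
= 33.33

33.33 pulls


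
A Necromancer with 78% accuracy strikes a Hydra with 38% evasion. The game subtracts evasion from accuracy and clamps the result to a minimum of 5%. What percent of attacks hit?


accuracy - evasion = 78 - 38 = 40
Apply floor: max(40, 5) = 40
Hit chance = 40%

40%


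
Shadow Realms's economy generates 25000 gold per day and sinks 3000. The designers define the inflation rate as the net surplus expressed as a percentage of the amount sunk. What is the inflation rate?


Net gold = 25000 - 3000 = 22000
Inflation rate = net / sunk * 100 = 22000 / 3000 * 100
= 7.333333 * 100
= 733.33%

733.33%


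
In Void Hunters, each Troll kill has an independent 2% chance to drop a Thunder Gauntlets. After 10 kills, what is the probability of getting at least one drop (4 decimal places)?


P(at least one) = 1 - P(none) = 1 - (1-p)^n
p = 2/100 = 0.02
1 - p = 0.98
(1 - p)^10 = 0.98^10 = 0.817073
P(at least one) = 1 - 0.817073 = 0.1829

0.1829


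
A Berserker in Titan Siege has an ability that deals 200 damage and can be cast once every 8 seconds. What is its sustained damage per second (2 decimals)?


DPS = damage / cooldown
= 200 / 8
= 25.00

25.00 DPS


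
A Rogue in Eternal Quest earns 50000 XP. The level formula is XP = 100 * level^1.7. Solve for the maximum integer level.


XP = 100 * level^1.7, so level = (XP / 100)^(1/1.7)
= (50000 / 100)^(1/1.7)
= 500.0^0.5882
= 38.6927
Floor: level = 38

level 38


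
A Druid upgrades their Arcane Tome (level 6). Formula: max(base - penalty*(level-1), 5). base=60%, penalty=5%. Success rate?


raw_rate = 60 - 5 * (6 - 1)
= 60 - 5 * 5
= 60 - 25
= 35
Apply floor: max(35, 5) = 35%

35%


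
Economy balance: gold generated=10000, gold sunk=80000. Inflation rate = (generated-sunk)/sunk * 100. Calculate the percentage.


Net gold = 10000 - 80000 = -70000
Inflation rate = net / sunk * 100 = -70000 / 80000 * 100
= -0.875 * 100
= -87.50%

-87.50%


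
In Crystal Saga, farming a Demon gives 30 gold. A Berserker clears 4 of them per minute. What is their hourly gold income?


Gold per minute = 30 * 4 = 120
Gold per hour = 120 * 60 = 7200

7200 gold/hour


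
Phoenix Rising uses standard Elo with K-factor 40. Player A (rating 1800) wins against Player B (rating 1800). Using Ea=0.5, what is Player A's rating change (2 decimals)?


Elo update: delta = K * (S - Ea), where S = 1 (wins)
S - Ea = 1 - 0.5 = 0.5
Rating change = 40 * 0.5
= 20.00

20.00 rating points


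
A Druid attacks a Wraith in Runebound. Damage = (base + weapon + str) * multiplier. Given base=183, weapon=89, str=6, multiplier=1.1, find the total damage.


Sum base + weapon + str = 183 + 89 + 6 = 278
Multiply by 1.1:
278 * 1.1 = 305.8

305.8 damage


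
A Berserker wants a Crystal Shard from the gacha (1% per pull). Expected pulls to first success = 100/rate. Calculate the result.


Expected pulls for a geometric distribution = 1/p = 100 / rate%
= 100 / 1
= 100.0

100.0 pulls


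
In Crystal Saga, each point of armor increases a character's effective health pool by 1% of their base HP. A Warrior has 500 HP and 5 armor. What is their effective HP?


EHP = 500 * (1 + 5/100)
= 500 * (1 + 0.05)
= 500 * 1.05
= 525.0

525.0 EHP


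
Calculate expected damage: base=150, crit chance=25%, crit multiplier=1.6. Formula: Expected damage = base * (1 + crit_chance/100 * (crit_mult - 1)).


E[dmg] = base * (1 + crit_chance * (crit_mult - 1))
cc as decimal = 25/100 = 0.25
cm - 1 = 1.6 - 1 = 0.6
Bonus factor = 0.25 * 0.6 = 0.15
Total multiplier = 1 + 0.15 = 1.15
Expected damage = 150 * 1.15 = 172.50

172.50 damage


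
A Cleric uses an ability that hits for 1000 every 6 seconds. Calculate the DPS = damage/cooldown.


DPS = damage / cooldown
= 1000 / 6
= 166.67

166.67 DPS


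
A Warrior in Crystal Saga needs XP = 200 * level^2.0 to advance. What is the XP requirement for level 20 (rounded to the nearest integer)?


XP = 200 * level^2.0
Substitute level = 20:
XP = 200 * 20^2.0
= 200 * 400.0
= 80000

80000 XP


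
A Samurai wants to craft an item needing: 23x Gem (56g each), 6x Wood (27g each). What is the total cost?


Cost breakdown:
  Gem: 23 * 56 = 1288
  Wood: 6 * 27 = 162
Total = 1288 + 162 = 1450

1450 gold


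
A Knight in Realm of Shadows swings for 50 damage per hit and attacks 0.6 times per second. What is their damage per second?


DPS = damage * attack_speed
= 50 * 0.6
= 30.0

30.0 DPS


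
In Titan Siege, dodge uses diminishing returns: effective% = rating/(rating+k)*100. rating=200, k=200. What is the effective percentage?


effective% = rating / (rating + k) * 100
= 200 / (200 + 200) * 100
= 200 / 400 * 100
= 0.5 * 100
= 50.00%

50.00%


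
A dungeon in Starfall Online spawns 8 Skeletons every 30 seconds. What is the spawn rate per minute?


Spawns per minute = count * (60 / interval)
= 8 * (60 / 30)
= 8 * 2.0
= 16.0

16.0 per minute


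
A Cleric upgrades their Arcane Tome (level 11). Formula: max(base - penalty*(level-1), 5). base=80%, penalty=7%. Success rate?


raw_rate = 80 - 7 * (11 - 1)
= 80 - 7 * 10
= 80 - 70
= 10
Apply floor: max(10, 5) = 10%

10%


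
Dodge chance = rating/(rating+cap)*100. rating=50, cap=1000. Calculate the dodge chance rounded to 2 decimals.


dodge% = 50 / (50 + 1000) * 100
= 50 / 1050 * 100
= 0.047619 * 100
= 4.76%

4.76%


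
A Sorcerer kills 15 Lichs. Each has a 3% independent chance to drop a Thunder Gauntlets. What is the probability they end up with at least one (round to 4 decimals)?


P(at least one) = 1 - P(none) = 1 - (1-p)^n
p = 3/100 = 0.03
1 - p = 0.97
(1 - p)^15 = 0.97^15 = 0.633251
P(at least one) = 1 - 0.633251 = 0.3667

0.3667


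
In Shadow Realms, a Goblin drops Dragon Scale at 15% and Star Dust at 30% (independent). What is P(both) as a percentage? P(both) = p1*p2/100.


For independent events, P(both) = P(A) * P(B)
= 15% * 30%
= 450 / 100 %
= 4.5%

4.5%


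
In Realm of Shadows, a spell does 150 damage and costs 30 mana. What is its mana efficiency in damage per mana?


Efficiency = damage / mana
= 150 / 30
= 5.00

5.00 dmg/mana


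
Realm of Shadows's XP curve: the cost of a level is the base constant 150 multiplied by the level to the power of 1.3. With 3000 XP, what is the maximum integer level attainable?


XP = 150 * level^1.3, so level = (XP / 150)^(1/1.3)
= (3000 / 150)^(1/1.3)
= 20.0^0.7692
= 10.0183
Floor: level = 10

level 10


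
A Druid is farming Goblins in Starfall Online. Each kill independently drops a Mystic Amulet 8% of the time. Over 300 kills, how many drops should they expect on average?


Expected drops = kills * (drop_rate / 100)
= 300 * (8 / 100)
= 300 * 0.08
= 24.0

24.0 drops


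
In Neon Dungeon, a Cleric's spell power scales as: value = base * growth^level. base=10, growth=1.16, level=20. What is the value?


value = base * growth^level
= 10 * 1.16^20
= 10 * 19.460759
= 194.61

194.61 spell power


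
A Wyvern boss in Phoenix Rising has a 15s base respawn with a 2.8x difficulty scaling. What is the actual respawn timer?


Respawn time = base * multiplier
= 15 * 2.8
= 42.0 seconds

42.0 seconds


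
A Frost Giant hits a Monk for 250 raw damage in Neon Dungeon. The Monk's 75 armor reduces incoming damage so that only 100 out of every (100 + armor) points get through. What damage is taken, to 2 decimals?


actual = 250 * 100 / (100 + 75)
= 250 * 100 / 175
= 25000 / 175
= 142.86

142.86 damage


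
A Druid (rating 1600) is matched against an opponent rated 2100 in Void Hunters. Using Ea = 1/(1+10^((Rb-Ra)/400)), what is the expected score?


Elo expected score: Ea = 1/(1 + 10^((Rb-Ra)/400))
Rb - Ra = 2100 - 1600 = 500
(Rb-Ra)/400 = 500/400 = 1.25
10^1.25 = 17.782794
Ea = 1/(1 + 17.782794) = 1/18.782794 = 0.0532

0.0532


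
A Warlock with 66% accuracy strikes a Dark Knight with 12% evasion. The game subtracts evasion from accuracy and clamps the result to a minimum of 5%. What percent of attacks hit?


accuracy - evasion = 66 - 12 = 54
Apply floor: max(54, 5) = 54
Hit chance = 54%

54%


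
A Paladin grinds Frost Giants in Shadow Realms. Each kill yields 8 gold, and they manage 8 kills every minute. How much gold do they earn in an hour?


Gold per minute = 8 * 8 = 64
Gold per hour = 64 * 60 = 3840

3840 gold/hour


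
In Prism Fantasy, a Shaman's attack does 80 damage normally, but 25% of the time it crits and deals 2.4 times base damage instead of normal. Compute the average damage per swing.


E[dmg] = base * (1 + crit_chance * (crit_mult - 1))
cc as decimal = 25/100 = 0.25
cm - 1 = 2.4 - 1 = 1.4
Bonus factor = 0.25 * 1.4 = 0.35
Total multiplier = 1 + 0.35 = 1.35
Expected damage = 80 * 1.35 = 108.00

108.00 damage


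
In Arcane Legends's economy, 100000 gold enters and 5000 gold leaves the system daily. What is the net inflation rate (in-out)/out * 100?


Net gold = 100000 - 5000 = 95000
Inflation rate = net / sunk * 100 = 95000 / 5000 * 100
= 19.0 * 100
= 1900.00%

1900.00%


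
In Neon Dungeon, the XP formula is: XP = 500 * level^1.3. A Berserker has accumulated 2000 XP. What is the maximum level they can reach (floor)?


XP = 500 * level^1.3, so level = (XP / 500)^(1/1.3)
= (2000 / 500)^(1/1.3)
= 4.0^0.7692
= 2.9048
Floor: level = 2

level 2


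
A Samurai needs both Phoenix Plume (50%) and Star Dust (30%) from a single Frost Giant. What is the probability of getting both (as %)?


For independent events, P(both) = P(A) * P(B)
= 50% * 30%
= 1500 / 100 %
= 15.0%

15.0%


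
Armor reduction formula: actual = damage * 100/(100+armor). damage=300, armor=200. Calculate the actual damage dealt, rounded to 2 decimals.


actual = 300 * 100 / (100 + 200)
= 300 * 100 / 300
= 30000 / 300
= 100.00

100.00 damage


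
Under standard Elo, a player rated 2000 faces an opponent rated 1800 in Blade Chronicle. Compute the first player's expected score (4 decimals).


Elo expected score: Ea = 1/(1 + 10^((Rb-Ra)/400))
Rb - Ra = 1800 - 2000 = -200
(Rb-Ra)/400 = -200/400 = -0.5
10^-0.5 = 0.316228
Ea = 1/(1 + 0.316228) = 1/1.316228 = 0.7597

0.7597


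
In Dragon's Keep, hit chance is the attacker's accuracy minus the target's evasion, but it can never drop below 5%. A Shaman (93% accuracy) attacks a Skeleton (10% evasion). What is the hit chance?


accuracy - evasion = 93 - 10 = 83
Apply floor: max(83, 5) = 83
Hit chance = 83%

83%


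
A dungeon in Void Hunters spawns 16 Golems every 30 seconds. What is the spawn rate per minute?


Spawns per minute = count * (60 / interval)
= 16 * (60 / 30)
= 16 * 2.0
= 32.0

32.0 per minute


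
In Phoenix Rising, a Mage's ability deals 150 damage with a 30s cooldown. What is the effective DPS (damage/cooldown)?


DPS = damage / cooldown
= 150 / 30
= 5.00

5.00 DPS


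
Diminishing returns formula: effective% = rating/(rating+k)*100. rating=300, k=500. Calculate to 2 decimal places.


effective% = rating / (rating + k) * 100
= 300 / (300 + 500) * 100
= 300 / 800 * 100
= 0.375 * 100
= 37.50%

37.50%


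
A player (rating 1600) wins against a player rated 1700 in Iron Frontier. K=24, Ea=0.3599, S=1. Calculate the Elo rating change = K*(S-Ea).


Elo update: delta = K * (S - Ea), where S = 1 (wins)
S - Ea = 1 - 0.3599 = 0.6401
Rating change = 24 * 0.6401
= 15.36

15.36 rating points


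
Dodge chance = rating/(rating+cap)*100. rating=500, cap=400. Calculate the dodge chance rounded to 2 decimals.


dodge% = 500 / (500 + 400) * 100
= 500 / 900 * 100
= 0.555556 * 100
= 55.56%

55.56%


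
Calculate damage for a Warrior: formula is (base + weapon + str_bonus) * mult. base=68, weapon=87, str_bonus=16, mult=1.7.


Sum base + weapon + str = 68 + 87 + 16 = 171
Multiply by 1.7:
171 * 1.7 = 290.7

290.7 damage


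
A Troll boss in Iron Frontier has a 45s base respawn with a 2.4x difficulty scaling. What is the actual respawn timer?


Respawn time = base * multiplier
= 45 * 2.4
= 108.0 seconds

108.0 seconds


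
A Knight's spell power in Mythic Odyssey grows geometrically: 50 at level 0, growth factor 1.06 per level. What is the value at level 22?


value = base * growth^level
= 50 * 1.06^22
= 50 * 3.603537
= 180.18

180.18 spell power


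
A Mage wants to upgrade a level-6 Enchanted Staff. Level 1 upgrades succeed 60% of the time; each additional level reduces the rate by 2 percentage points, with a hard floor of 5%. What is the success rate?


raw_rate = 60 - 2 * (6 - 1)
= 60 - 2 * 5
= 60 - 10
= 50
Apply floor: max(50, 5) = 50%

50%


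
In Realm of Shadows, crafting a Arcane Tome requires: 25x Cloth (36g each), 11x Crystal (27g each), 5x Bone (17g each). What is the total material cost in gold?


Cost breakdown:
  Cloth: 25 * 36 = 900
  Crystal: 11 * 27 = 297
  Bone: 5 * 17 = 85
Total = 900 + 297 + 85 = 1282

1282 gold


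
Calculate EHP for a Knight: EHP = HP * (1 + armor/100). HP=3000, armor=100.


EHP = 3000 * (1 + 100/100)
= 3000 * (1 + 1.0)
= 3000 * 2.0
= 6000.0

6000.0 EHP


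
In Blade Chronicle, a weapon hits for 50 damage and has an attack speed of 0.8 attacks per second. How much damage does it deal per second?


DPS = damage * attack_speed
= 50 * 0.8
= 40.0

40.0 DPS


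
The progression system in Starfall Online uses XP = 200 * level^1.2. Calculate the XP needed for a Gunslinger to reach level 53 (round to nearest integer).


XP = 200 * level^1.2
Substitute level = 53:
XP = 200 * 53^1.2
= 200 * 117.2549
= 23451

23451 XP


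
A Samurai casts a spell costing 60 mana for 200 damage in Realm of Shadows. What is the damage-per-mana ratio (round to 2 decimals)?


Efficiency = damage / mana
= 200 / 60
= 3.33

3.33 dmg/mana


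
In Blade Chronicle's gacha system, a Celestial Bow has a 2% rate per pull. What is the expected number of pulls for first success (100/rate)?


Expected pulls for a geometric distribution = 1/p = 100 / rate%
= 100 / 2
= 50.0

50.0 pulls


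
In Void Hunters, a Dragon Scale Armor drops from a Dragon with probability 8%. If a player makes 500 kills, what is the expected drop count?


Expected drops = kills * (drop_rate / 100)
= 500 * (8 / 100)
= 500 * 0.08
= 40.0

40.0 drops


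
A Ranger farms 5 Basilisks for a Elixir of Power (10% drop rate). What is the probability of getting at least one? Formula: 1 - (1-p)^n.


P(at least one) = 1 - P(none) = 1 - (1-p)^n
p = 10/100 = 0.1
1 - p = 0.9
(1 - p)^5 = 0.9^5 = 0.590490
P(at least one) = 1 - 0.590490 = 0.4095

0.4095


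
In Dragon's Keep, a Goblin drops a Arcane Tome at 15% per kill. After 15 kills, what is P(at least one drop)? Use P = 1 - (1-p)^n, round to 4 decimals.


P(at least one) = 1 - P(none) = 1 - (1-p)^n
p = 15/100 = 0.15
1 - p = 0.85
(1 - p)^15 = 0.85^15 = 0.087354
P(at least one) = 1 - 0.087354 = 0.9126

0.9126


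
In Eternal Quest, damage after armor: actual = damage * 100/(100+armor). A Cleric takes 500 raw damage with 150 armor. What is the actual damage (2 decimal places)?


actual = 500 * 100 / (100 + 150)
= 500 * 100 / 250
= 50000 / 250
= 200.00

200.00 damage


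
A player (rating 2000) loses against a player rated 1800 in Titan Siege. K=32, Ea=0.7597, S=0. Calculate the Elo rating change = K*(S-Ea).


Elo update: delta = K * (S - Ea), where S = 0 (loses)
S - Ea = 0 - 0.7597 = -0.7597
Rating change = 32 * -0.7597
= -24.31

-24.31 rating points


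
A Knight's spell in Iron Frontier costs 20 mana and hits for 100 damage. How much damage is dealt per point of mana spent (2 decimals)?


Efficiency = damage / mana
= 100 / 20
= 5.00

5.00 dmg/mana


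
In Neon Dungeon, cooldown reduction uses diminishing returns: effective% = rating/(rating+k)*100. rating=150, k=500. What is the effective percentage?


effective% = rating / (rating + k) * 100
= 150 / (150 + 500) * 100
= 150 / 650 * 100
= 0.230769 * 100
= 23.08%

23.08%


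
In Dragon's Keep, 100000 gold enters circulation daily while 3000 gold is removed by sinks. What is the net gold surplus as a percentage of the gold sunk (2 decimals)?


Net gold = 100000 - 3000 = 97000
Inflation rate = net / sunk * 100 = 97000 / 3000 * 100
= 32.333333 * 100
= 3233.33%

3233.33%


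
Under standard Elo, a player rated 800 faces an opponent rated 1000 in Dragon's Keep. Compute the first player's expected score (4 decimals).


Elo expected score: Ea = 1/(1 + 10^((Rb-Ra)/400))
Rb - Ra = 1000 - 800 = 200
(Rb-Ra)/400 = 200/400 = 0.5
10^0.5 = 3.162278
Ea = 1/(1 + 3.162278) = 1/4.162278 = 0.2403

0.2403


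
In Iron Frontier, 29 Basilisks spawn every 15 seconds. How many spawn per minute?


Spawns per minute = count * (60 / interval)
= 29 * (60 / 15)
= 29 * 4.0
= 116.0

116.0 per minute


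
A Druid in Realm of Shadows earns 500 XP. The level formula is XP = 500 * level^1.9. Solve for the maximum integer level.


XP = 500 * level^1.9, so level = (XP / 500)^(1/1.9)
= (500 / 500)^(1/1.9)
= 1.0^0.5263
= 1.0
Floor: level = 1

level 1


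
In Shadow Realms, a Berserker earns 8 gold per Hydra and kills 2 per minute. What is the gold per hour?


Gold per minute = 8 * 2 = 16
Gold per hour = 16 * 60 = 960

960 gold/hour


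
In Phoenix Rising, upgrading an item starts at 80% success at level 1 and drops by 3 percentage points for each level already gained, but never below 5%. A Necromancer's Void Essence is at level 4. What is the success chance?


raw_rate = 80 - 3 * (4 - 1)
= 80 - 3 * 3
= 80 - 9
= 71
Apply floor: max(71, 5) = 71%

71%


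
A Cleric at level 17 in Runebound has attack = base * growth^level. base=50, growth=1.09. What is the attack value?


value = base * growth^level
= 50 * 1.09^17
= 50 * 4.327633
= 216.38

216.38 attack


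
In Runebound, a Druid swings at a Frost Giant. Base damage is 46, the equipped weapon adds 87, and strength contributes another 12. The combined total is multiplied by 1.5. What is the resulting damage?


Sum base + weapon + str = 46 + 87 + 12 = 145
Multiply by 1.5:
145 * 1.5 = 217.5

217.5 damage


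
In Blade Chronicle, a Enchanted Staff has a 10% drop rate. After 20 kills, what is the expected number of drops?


Expected drops = kills * (drop_rate / 100)
= 20 * (10 / 100)
= 20 * 0.1
= 2.0

2.0 drops


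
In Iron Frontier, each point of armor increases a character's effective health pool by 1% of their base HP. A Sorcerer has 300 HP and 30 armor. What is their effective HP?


EHP = 300 * (1 + 30/100)
= 300 * (1 + 0.3)
= 300 * 1.3
= 390.0

390.0 EHP


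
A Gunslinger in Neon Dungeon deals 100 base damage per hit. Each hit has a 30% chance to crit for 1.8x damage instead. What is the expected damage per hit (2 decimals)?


E[dmg] = base * (1 + crit_chance * (crit_mult - 1))
cc as decimal = 30/100 = 0.3
cm - 1 = 1.8 - 1 = 0.8
Bonus factor = 0.3 * 0.8 = 0.24
Total multiplier = 1 + 0.24 = 1.24
Expected damage = 100 * 1.24 = 124.00

124.00 damage


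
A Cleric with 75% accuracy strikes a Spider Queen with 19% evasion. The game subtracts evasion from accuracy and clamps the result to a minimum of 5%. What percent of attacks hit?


accuracy - evasion = 75 - 19 = 56
Apply floor: max(56, 5) = 56
Hit chance = 56%

56%


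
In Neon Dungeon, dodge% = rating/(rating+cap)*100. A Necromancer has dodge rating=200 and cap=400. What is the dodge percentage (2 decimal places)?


dodge% = 200 / (200 + 400) * 100
= 200 / 600 * 100
= 0.333333 * 100
= 33.33%

33.33%


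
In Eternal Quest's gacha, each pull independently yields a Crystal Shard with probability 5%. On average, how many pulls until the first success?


Expected pulls for a geometric distribution = 1/p = 100 / rate%
= 100 / 5
= 20.0

20.0 pulls


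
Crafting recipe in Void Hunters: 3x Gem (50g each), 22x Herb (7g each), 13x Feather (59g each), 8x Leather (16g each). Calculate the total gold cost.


Cost breakdown:
  Gem: 3 * 50 = 150
  Herb: 22 * 7 = 154
  Feather: 13 * 59 = 767
  Leather: 8 * 16 = 128
Total = 150 + 154 + 767 + 128 = 1199

1199 gold


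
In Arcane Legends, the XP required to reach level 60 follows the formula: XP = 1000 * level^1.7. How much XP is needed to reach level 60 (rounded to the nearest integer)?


XP = 1000 * level^1.7
Substitute level = 60:
XP = 1000 * 60^1.7
= 1000 * 1054.0401
= 1054040

1054040 XP


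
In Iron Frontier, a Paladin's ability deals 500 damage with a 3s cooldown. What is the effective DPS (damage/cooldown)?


DPS = damage / cooldown
= 500 / 3
= 166.67

166.67 DPS


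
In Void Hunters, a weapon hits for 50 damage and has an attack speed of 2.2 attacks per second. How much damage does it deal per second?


DPS = damage * attack_speed
= 50 * 2.2
= 110.0

110.0 DPS


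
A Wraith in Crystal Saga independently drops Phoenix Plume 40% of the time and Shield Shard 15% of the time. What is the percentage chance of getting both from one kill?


For independent events, P(both) = P(A) * P(B)
= 40% * 15%
= 600 / 100 %
= 6.0%

6.0%


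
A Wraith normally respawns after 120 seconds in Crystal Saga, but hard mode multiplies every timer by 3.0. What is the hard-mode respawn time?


Respawn time = base * multiplier
= 120 * 3.0
= 360.0 seconds

360.0 seconds


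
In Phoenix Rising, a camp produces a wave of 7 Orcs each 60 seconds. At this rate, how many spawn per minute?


Spawns per minute = count * (60 / interval)
= 7 * (60 / 60)
= 7 * 1.0
= 7.0

7.0 per minute


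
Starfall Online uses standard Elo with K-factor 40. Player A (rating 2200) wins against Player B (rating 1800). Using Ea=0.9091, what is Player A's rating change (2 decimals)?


Elo update: delta = K * (S - Ea), where S = 1 (wins)
S - Ea = 1 - 0.9091 = 0.0909
Rating change = 40 * 0.0909
= 3.64

3.64 rating points


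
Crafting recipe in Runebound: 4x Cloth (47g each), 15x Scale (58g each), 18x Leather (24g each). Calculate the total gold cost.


Cost breakdown:
  Cloth: 4 * 47 = 188
  Scale: 15 * 58 = 870
  Leather: 18 * 24 = 432
Total = 188 + 870 + 432 = 1490

1490 gold


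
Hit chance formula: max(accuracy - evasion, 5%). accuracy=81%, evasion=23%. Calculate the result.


accuracy - evasion = 81 - 23 = 58
Apply floor: max(58, 5) = 58
Hit chance = 58%

58%


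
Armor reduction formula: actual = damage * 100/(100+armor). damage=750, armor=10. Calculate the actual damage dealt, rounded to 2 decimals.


actual = 750 * 100 / (100 + 10)
= 750 * 100 / 110
= 75000 / 110
= 681.82

681.82 damage


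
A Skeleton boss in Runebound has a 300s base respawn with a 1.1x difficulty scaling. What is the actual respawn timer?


Respawn time = base * multiplier
= 300 * 1.1
= 330.0 seconds

330.0 seconds


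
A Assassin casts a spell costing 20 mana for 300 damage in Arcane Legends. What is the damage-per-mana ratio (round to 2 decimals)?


Efficiency = damage / mana
= 300 / 20
= 15.00

15.00 dmg/mana


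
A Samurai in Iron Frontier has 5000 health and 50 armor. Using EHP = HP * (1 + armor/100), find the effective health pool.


EHP = 5000 * (1 + 50/100)
= 5000 * (1 + 0.5)
= 5000 * 1.5
= 7500.0

7500.0 EHP


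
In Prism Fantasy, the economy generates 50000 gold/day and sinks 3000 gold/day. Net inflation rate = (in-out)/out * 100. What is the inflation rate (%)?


Net gold = 50000 - 3000 = 47000
Inflation rate = net / sunk * 100 = 47000 / 3000 * 100
= 15.666667 * 100
= 1566.67%

1566.67%


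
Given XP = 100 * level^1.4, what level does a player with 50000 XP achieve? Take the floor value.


XP = 100 * level^1.4, so level = (XP / 100)^(1/1.4)
= (50000 / 100)^(1/1.4)
= 500.0^0.7143
= 84.6907
Floor: level = 84

level 84


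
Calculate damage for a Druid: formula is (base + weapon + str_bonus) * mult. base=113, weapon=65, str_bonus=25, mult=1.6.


Sum base + weapon + str = 113 + 65 + 25 = 203
Multiply by 1.6:
203 * 1.6 = 324.8

324.8 damage


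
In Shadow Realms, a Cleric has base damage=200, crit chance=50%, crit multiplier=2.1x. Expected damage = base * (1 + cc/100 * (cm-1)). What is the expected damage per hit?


E[dmg] = base * (1 + crit_chance * (crit_mult - 1))
cc as decimal = 50/100 = 0.5
cm - 1 = 2.1 - 1 = 1.1
Bonus factor = 0.5 * 1.1 = 0.55
Total multiplier = 1 + 0.55 = 1.55
Expected damage = 200 * 1.55 = 310.00

310.00 damage


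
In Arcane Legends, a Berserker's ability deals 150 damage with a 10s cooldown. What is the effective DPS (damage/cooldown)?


DPS = damage / cooldown
= 150 / 10
= 15.00

15.00 DPS


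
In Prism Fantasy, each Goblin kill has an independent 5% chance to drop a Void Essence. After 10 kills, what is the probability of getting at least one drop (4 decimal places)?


P(at least one) = 1 - P(none) = 1 - (1-p)^n
p = 5/100 = 0.05
1 - p = 0.95
(1 - p)^10 = 0.95^10 = 0.598737
P(at least one) = 1 - 0.598737 = 0.4013

0.4013


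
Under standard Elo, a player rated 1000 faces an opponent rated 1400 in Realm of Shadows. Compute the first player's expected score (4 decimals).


Elo expected score: Ea = 1/(1 + 10^((Rb-Ra)/400))
Rb - Ra = 1400 - 1000 = 400
(Rb-Ra)/400 = 400/400 = 1.0
10^1.0 = 10.0
Ea = 1/(1 + 10.0) = 1/11.0 = 0.0909

0.0909


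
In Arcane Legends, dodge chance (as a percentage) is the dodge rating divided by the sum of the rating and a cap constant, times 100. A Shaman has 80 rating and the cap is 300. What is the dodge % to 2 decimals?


dodge% = 80 / (80 + 300) * 100
= 80 / 380 * 100
= 0.210526 * 100
= 21.05%

21.05%


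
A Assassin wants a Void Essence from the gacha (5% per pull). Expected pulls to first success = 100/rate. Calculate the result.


Expected pulls for a geometric distribution = 1/p = 100 / rate%
= 100 / 5
= 20.0

20.0 pulls


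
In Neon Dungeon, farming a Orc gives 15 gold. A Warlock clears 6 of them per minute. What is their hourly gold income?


Gold per minute = 15 * 6 = 90
Gold per hour = 90 * 60 = 5400

5400 gold/hour


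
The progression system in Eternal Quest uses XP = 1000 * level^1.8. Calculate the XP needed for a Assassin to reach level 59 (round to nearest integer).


XP = 1000 * level^1.8
Substitute level = 59:
XP = 1000 * 59^1.8
= 1000 * 1540.0457
= 1540046

1540046 XP


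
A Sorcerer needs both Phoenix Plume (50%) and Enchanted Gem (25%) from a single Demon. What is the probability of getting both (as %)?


For independent events, P(both) = P(A) * P(B)
= 50% * 25%
= 1250 / 100 %
= 12.5%

12.5%


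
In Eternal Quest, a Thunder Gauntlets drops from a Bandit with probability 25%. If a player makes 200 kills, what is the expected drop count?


Expected drops = kills * (drop_rate / 100)
= 200 * (25 / 100)
= 200 * 0.25
= 50.0

50.0 drops


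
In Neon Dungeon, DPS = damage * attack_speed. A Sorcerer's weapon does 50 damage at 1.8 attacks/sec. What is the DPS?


DPS = damage * attack_speed
= 50 * 1.8
= 90.0

90.0 DPS


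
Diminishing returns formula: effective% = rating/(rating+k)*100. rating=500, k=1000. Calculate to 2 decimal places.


effective% = rating / (rating + k) * 100
= 500 / (500 + 1000) * 100
= 500 / 1500 * 100
= 0.333333 * 100
= 33.33%

33.33%


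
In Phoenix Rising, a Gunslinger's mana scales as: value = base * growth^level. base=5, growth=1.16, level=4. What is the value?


value = base * growth^level
= 5 * 1.16^4
= 5 * 1.810639
= 9.05

9.05 mana


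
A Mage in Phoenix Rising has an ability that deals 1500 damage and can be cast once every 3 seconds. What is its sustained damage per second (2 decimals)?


DPS = damage / cooldown
= 1500 / 3
= 500.00

500.00 DPS


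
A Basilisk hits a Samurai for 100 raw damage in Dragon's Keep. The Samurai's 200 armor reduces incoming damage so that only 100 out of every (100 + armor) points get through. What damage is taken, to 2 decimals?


actual = 100 * 100 / (100 + 200)
= 100 * 100 / 300
= 10000 / 300
= 33.33

33.33 damage


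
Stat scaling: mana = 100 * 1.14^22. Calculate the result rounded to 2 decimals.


value = base * growth^level
= 100 * 1.14^22
= 100 * 17.861039
= 1786.10

1786.10 mana


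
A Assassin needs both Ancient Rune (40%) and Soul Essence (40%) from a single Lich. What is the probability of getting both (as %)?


For independent events, P(both) = P(A) * P(B)
= 40% * 40%
= 1600 / 100 %
= 16.0%

16.0%


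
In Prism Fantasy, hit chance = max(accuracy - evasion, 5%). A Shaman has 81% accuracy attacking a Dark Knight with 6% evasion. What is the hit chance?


accuracy - evasion = 81 - 6 = 75
Apply floor: max(75, 5) = 75
Hit chance = 75%

75%


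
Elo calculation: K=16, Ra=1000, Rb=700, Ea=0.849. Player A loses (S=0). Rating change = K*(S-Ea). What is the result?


Elo update: delta = K * (S - Ea), where S = 0 (loses)
S - Ea = 0 - 0.849 = -0.849
Rating change = 16 * -0.849
= -13.58

-13.58 rating points


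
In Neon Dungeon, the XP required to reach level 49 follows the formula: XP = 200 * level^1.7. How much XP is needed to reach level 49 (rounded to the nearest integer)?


XP = 200 * level^1.7
Substitute level = 49:
XP = 200 * 49^1.7
= 200 * 747.0219
= 149404

149404 XP


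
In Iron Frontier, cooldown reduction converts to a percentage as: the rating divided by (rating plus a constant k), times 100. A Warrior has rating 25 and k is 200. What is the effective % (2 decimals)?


effective% = rating / (rating + k) * 100
= 25 / (25 + 200) * 100
= 25 / 225 * 100
= 0.111111 * 100
= 11.11%

11.11%


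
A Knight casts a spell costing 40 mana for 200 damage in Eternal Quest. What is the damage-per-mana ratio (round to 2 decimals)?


Efficiency = damage / mana
= 200 / 40
= 5.00

5.00 dmg/mana


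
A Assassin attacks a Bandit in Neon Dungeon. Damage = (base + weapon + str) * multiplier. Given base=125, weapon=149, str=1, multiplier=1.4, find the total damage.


Sum base + weapon + str = 125 + 149 + 1 = 275
Multiply by 1.4:
275 * 1.4 = 385.0

385.0 damage


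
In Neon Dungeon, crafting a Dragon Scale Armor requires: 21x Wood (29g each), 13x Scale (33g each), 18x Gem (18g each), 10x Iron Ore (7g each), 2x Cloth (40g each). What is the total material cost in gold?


Cost breakdown:
  Wood: 21 * 29 = 609
  Scale: 13 * 33 = 429
  Gem: 18 * 18 = 324
  Iron Ore: 10 * 7 = 70
  Cloth: 2 * 40 = 80
Total = 609 + 429 + 324 + 70 + 80 = 1512

1512 gold


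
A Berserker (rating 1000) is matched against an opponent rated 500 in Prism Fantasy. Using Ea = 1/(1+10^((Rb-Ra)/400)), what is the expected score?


Elo expected score: Ea = 1/(1 + 10^((Rb-Ra)/400))
Rb - Ra = 500 - 1000 = -500
(Rb-Ra)/400 = -500/400 = -1.25
10^-1.25 = 0.056234
Ea = 1/(1 + 0.056234) = 1/1.056234 = 0.9468

0.9468


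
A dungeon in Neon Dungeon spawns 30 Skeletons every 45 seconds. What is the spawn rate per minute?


Spawns per minute = count * (60 / interval)
= 30 * (60 / 45)
= 30 * 1.3333
= 40.0

40.0 per minute


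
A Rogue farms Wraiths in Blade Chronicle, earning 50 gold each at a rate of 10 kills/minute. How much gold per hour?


Gold per minute = 50 * 10 = 500
Gold per hour = 500 * 60 = 30000

30000 gold/hour


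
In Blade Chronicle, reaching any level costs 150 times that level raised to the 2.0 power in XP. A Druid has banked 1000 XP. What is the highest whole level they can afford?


XP = 150 * level^2.0, so level = (XP / 150)^(1/2.0)
= (1000 / 150)^(1/2.0)
= 6.6667^0.5
= 2.582
Floor: level = 2

level 2


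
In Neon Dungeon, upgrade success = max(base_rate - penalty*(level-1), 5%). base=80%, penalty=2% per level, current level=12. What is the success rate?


raw_rate = 80 - 2 * (12 - 1)
= 80 - 2 * 11
= 80 - 22
= 58
Apply floor: max(58, 5) = 58%

58%


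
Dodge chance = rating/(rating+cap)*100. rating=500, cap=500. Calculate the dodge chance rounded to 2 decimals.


dodge% = 500 / (500 + 500) * 100
= 500 / 1000 * 100
= 0.5 * 100
= 50.00%

50.00%


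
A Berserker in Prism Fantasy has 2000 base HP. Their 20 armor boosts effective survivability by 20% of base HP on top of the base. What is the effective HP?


EHP = 2000 * (1 + 20/100)
= 2000 * (1 + 0.2)
= 2000 * 1.2
= 2400.0

2400.0 EHP


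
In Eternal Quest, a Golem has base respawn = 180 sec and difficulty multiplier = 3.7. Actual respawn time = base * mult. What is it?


Respawn time = base * multiplier
= 180 * 3.7
= 666.0 seconds

666.0 seconds


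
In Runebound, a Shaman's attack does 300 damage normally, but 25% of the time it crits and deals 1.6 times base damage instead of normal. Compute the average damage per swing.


E[dmg] = base * (1 + crit_chance * (crit_mult - 1))
cc as decimal = 25/100 = 0.25
cm - 1 = 1.6 - 1 = 0.6
Bonus factor = 0.25 * 0.6 = 0.15
Total multiplier = 1 + 0.15 = 1.15
Expected damage = 300 * 1.15 = 345.00

345.00 damage


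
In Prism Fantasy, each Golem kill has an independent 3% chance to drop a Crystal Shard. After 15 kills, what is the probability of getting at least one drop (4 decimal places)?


P(at least one) = 1 - P(none) = 1 - (1-p)^n
p = 3/100 = 0.03
1 - p = 0.97
(1 - p)^15 = 0.97^15 = 0.633251
P(at least one) = 1 - 0.633251 = 0.3667

0.3667


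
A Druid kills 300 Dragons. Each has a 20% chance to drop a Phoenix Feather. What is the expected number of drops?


Expected drops = kills * (drop_rate / 100)
= 300 * (20 / 100)
= 300 * 0.2
= 60.0

60.0 drops


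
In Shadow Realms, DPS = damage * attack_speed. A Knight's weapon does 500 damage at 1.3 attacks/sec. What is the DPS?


DPS = damage * attack_speed
= 500 * 1.3
= 650.0

650.0 DPS


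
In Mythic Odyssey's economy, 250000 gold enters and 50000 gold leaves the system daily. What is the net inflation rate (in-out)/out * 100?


Net gold = 250000 - 50000 = 200000
Inflation rate = net / sunk * 100 = 200000 / 50000 * 100
= 4.0 * 100
= 400.00%

400.00%


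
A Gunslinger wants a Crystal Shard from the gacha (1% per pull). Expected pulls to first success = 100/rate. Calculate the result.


Expected pulls for a geometric distribution = 1/p = 100 / rate%
= 100 / 1
= 100.0

100.0 pulls


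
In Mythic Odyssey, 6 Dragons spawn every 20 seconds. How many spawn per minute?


Spawns per minute = count * (60 / interval)
= 6 * (60 / 20)
= 6 * 3.0
= 18.0

18.0 per minute


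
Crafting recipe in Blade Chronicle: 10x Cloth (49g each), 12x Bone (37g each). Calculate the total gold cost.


Cost breakdown:
  Cloth: 10 * 49 = 490
  Bone: 12 * 37 = 444
Total = 490 + 444 = 934

934 gold


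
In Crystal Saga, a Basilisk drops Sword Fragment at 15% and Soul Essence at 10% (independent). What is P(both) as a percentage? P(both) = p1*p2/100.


For independent events, P(both) = P(A) * P(B)
= 15% * 10%
= 150 / 100 %
= 1.5%

1.5%


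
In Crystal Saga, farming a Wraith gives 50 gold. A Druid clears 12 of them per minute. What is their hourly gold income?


Gold per minute = 50 * 12 = 600
Gold per hour = 600 * 60 = 36000

36000 gold/hour


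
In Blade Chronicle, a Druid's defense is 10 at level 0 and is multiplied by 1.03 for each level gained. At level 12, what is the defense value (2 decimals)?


value = base * growth^level
= 10 * 1.03^12
= 10 * 1.425761
= 14.26

14.26 defense


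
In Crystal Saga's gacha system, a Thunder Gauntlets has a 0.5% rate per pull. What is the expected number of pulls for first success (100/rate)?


Expected pulls for a geometric distribution = 1/p = 100 / rate%
= 100 / 0.5
= 200.0

200.0 pulls


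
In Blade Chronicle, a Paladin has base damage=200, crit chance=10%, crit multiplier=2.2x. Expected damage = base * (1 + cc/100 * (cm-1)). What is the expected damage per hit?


E[dmg] = base * (1 + crit_chance * (crit_mult - 1))
cc as decimal = 10/100 = 0.1
cm - 1 = 2.2 - 1 = 1.2
Bonus factor = 0.1 * 1.2 = 0.12
Total multiplier = 1 + 0.12 = 1.12
Expected damage = 200 * 1.12 = 224.00

224.00 damage


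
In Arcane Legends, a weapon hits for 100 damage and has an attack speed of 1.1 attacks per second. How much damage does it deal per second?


DPS = damage * attack_speed
= 100 * 1.1
= 110.0

110.0 DPS


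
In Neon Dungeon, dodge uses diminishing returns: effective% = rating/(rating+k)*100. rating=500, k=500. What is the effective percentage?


effective% = rating / (rating + k) * 100
= 500 / (500 + 500) * 100
= 500 / 1000 * 100
= 0.5 * 100
= 50.00%

50.00%


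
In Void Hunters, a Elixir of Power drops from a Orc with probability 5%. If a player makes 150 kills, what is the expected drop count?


Expected drops = kills * (drop_rate / 100)
= 150 * (5 / 100)
= 150 * 0.05
= 7.5

7.5 drops


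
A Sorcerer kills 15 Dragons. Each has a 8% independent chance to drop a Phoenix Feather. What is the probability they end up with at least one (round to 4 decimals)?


P(at least one) = 1 - P(none) = 1 - (1-p)^n
p = 8/100 = 0.08
1 - p = 0.92
(1 - p)^15 = 0.92^15 = 0.286297
P(at least one) = 1 - 0.286297 = 0.7137

0.7137


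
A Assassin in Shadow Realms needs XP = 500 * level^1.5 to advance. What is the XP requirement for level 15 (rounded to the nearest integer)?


XP = 500 * level^1.5
Substitute level = 15:
XP = 500 * 15^1.5
= 500 * 58.0948
= 29047

29047 XP


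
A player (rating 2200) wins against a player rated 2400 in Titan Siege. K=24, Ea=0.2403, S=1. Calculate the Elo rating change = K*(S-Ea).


Elo update: delta = K * (S - Ea), where S = 1 (wins)
S - Ea = 1 - 0.2403 = 0.7597
Rating change = 24 * 0.7597
= 18.23

18.23 rating points


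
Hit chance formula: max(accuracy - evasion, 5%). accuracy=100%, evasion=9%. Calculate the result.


accuracy - evasion = 100 - 9 = 91
Apply floor: max(91, 5) = 91
Hit chance = 91%

91%
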